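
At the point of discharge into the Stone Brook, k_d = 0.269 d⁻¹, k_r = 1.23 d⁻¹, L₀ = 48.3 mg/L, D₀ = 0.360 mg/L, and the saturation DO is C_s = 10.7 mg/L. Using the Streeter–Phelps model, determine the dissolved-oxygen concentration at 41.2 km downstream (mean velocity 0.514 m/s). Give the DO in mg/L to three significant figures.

Travel time t = x/v = 41.2 km / (0.514 m/s) = 41200 m / 0.514 m/s = 80160 s = 0.9277 d.
k_d L₀/(k_r−k_d) = 0.269×48.3/(1.23−0.269) = 12.99/0.9610 = 13.52 mg/L.
e^(−k_d t) = e^(−0.269×0.9277) = 0.7791; e^(−k_r t) = e^(−1.23×0.9277) = 0.3195.
D = 13.52 × (0.7791 − 0.3195) + 0.360 × 0.3195 = 6.215 + 0.1150 = 6.330 mg/L.
DO = C_s − D = 10.7 − 6.330 = 4.370 mg/L.

DO ≈ 4.37 mg/L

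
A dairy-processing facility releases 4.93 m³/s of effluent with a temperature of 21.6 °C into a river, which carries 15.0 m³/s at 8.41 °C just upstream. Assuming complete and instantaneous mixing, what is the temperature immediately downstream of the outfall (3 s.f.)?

Flow-weighted mixing: C = (Q_r C_r + Q_w C_w)/(Q_r + Q_w)
= (15.0×8.41 + 4.93×21.6)/(15.0 + 4.93) = 232.6/19.93 = 11.67 °C.

11.7 °C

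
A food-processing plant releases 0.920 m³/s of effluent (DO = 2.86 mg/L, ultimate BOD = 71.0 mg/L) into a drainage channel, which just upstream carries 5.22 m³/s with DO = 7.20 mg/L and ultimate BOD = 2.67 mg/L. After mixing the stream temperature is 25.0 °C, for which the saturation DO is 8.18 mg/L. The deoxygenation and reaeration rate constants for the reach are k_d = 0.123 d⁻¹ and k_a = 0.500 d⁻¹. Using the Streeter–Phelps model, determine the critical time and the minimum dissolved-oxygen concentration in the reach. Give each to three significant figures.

Mixed DO = (5.22×7.20 + 0.920×2.86)/(5.22+0.920) = 40.22/6.140 = 6.550 mg/L.
Mixed L₀ = (5.22×2.67 + 0.920×71.0)/(6.140) = 79.26/6.140 = 12.91 mg/L.
Initial deficit D₀ = C_s − DO₀ = 8.18 − 6.550 = 1.630 mg/L.
t_c = (1/0.3770) ln[(0.500/0.123)(1 − 1.630×0.3770/(0.123×12.91))] = 2.653 × ln(2.491) = 2.421 d.
D_c = (0.123/0.500) × 12.91 × e^(−0.123×2.421) = 0.2460 × 12.91 × 0.7424 = 2.358 mg/L.
Minimum DO = 8.18 − 2.358 = 5.822 mg/L.

t_c ≈ 2.42 d; minimum DO ≈ 5.82 mg/L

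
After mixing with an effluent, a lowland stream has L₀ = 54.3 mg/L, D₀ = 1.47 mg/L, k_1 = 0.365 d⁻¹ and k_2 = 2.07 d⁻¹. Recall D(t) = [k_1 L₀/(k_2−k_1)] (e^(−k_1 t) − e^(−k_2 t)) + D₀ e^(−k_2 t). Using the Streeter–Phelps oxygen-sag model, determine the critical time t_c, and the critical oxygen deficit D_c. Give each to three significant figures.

t_c ≈ 0.939 d; D_c ≈ 6.80 mg/L

At the critical point dD/dt = 0, so k_1 L₀ e^(−k_1 t) = k_2 D. Substituting D(t) from the Streeter–Phelps equation and solving for t gives
t_c = ln[(k_2/k_1)(1 − D₀(k_2−k_1)/(k_1 L₀))] / (k_2−k_1).
Here k_2−k_1 = 1.705 d⁻¹ and 1 − D₀(k_2−k_1)/(k_1 L₀) = 1 − 1.47×1.705/(0.365×54.3) = 0.8735, so
t_c = ln(5.671 × 0.8735) / 1.705 = 1.600 / 1.705 = 0.9385 d.
L(t_c) = L₀ e^(−k_1 t_c) = 54.3 × 0.7099 = 38.55 mg/L, and at the critical point k_2 D_c = k_1 L, so D_c = (0.365/2.07) × 38.55 = 6.797 mg/L.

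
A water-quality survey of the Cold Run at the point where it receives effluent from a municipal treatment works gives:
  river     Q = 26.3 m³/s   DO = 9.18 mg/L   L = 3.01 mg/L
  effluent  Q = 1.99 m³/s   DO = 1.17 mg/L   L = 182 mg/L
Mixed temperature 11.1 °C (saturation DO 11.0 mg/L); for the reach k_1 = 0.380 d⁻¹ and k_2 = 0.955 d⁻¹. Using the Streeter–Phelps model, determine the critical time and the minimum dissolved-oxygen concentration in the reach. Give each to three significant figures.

t_c ≈ 1.15 d; minimum DO ≈ 6.98 mg/L

Mixed DO = (26.3×9.18 + 1.99×1.17)/(26.3+1.99) = 243.8/28.29 = 8.617 mg/L.
Mixed L₀ = (26.3×3.01 + 1.99×182)/(28.29) = 441.3/28.29 = 15.60 mg/L.
Initial deficit D₀ = C_s − DO₀ = 11.0 − 8.617 = 2.383 mg/L.
t_c = (1/0.5750) ln[(0.955/0.380)(1 − 2.383×0.5750/(0.380×15.60))] = 1.739 × ln(1.932) = 1.145 d.
D_c = (0.380/0.955) × 15.60 × e^(−0.380×1.145) = 0.3979 × 15.60 × 0.6471 = 4.017 mg/L.
Minimum DO = 11.0 − 4.017 = 6.983 mg/L.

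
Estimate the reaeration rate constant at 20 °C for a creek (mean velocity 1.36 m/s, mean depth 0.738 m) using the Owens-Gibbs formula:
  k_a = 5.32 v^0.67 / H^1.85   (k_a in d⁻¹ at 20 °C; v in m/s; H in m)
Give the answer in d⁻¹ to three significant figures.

k_a = 5.32 × 1.36^0.67 / 0.738^1.85 = 5.32 × 1.229 / 0.5700 = 11.47 d⁻¹.

k_a ≈ 11.5 d⁻¹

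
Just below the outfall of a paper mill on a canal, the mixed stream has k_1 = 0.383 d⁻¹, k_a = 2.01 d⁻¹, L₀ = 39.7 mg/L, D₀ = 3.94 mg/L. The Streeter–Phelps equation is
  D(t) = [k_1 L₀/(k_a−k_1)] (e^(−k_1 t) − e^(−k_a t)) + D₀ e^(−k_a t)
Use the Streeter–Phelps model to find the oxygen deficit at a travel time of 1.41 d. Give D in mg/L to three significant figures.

D ≈ 5.13 mg/L

k_1 L₀/(k_a−k_1) = 0.383×39.7/(2.01−0.383) = 15.21/1.627 = 9.345 mg/L.
e^(−k_1 t) = e^(−0.383×1.410) = 0.5827; e^(−k_a t) = e^(−2.01×1.410) = 0.05877.
D = 9.345 × (0.5827 − 0.05877) + 3.94 × 0.05877 = 4.897 + 0.2316 = 5.128 mg/L.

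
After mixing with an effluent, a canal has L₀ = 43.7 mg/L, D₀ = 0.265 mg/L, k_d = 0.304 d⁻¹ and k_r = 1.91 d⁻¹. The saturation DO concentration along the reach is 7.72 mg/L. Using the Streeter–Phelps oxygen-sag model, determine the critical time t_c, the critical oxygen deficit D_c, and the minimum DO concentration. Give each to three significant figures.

t_c ≈ 1.12 d; D_c ≈ 4.94 mg/L; min DO ≈ 2.78 mg/L

With k_r/k_d = 6.283 and 1 − D₀(k_r−k_d)/(k_d L₀) = 0.9680,
t_c = ln(6.283 × 0.9680) / (1.91 − 0.304) = ln(6.082) / 1.606 = 1.805/1.606 = 1.124 d.
D_c = (k_d/k_r) L₀ e^(−k_d t_c) = (0.304/1.91) × 43.7 × e^(−0.304×1.124) = 0.1592 × 43.7 × 0.7105 = 4.942 mg/L.
Minimum DO = C_s − D_c = 7.72 − 4.942 = 2.778 mg/L.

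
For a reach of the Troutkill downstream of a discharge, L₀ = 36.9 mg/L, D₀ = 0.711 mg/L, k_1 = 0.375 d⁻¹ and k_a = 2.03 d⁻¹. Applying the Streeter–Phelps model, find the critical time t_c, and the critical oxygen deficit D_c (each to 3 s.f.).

With k_a/k_1 = 5.413 and 1 − D₀(k_a−k_1)/(k_1 L₀) = 0.9150,
t_c = ln(5.413 × 0.9150) / (2.03 − 0.375) = ln(4.953) / 1.655 = 1.600/1.655 = 0.9668 d.
D_c = (k_1/k_a) L₀ e^(−k_1 t_c) = (0.375/2.03) × 36.9 × e^(−0.375×0.9668) = 0.1847 × 36.9 × 0.6959 = 4.744 mg/L.

t_c ≈ 0.967 d; D_c ≈ 4.74 mg/L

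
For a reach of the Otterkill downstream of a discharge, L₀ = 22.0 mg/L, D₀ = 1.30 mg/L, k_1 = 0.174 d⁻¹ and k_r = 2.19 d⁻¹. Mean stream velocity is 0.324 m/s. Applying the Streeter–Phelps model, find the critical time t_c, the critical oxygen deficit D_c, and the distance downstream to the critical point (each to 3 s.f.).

t_c ≈ 0.684 d; D_c ≈ 1.55 mg/L; x_c ≈ 19.1 km

At the critical point dD/dt = 0, so k_1 L₀ e^(−k_1 t) = k_r D. Substituting D(t) from the Streeter–Phelps equation and solving for t gives
t_c = ln[(k_r/k_1)(1 − D₀(k_r−k_1)/(k_1 L₀))] / (k_r−k_1).
Here k_r−k_1 = 2.016 d⁻¹ and 1 − D₀(k_r−k_1)/(k_1 L₀) = 1 − 1.30×2.016/(0.174×22.0) = 0.3154, so
t_c = ln(12.59 × 0.3154) / 2.016 = 1.379 / 2.016 = 0.6838 d.
D_c = (k_1/k_r) L₀ e^(−k_1 t_c) = (0.174/2.19) × 22.0 × e^(−0.174×0.6838) = 0.07945 × 22.0 × 0.8878 = 1.552 mg/L.
x_c = v t_c = 0.324 m/s × 0.6838 d × 86400 s/d = 19140 m ≈ 19.1 km.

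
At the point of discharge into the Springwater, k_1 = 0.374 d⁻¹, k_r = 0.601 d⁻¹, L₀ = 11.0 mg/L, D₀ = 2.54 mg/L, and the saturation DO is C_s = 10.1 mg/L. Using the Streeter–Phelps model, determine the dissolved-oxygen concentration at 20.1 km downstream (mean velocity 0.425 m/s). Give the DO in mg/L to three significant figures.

Travel time t = x/v = 20.1 km / (0.425 m/s) = 20100 m / 0.425 m/s = 47290 s = 0.5474 d.
k_1 L₀/(k_r−k_1) = 0.374×11.0/(0.601−0.374) = 4.114/0.2270 = 18.12 mg/L.
e^(−k_1 t) = e^(−0.374×0.5474) = 0.8149; e^(−k_r t) = e^(−0.601×0.5474) = 0.7197.
D = 18.12 × (0.8149 − 0.7197) + 2.54 × 0.7197 = 1.726 + 1.828 = 3.554 mg/L.
DO = C_s − D = 10.1 − 3.554 = 6.546 mg/L.

DO ≈ 6.55 mg/L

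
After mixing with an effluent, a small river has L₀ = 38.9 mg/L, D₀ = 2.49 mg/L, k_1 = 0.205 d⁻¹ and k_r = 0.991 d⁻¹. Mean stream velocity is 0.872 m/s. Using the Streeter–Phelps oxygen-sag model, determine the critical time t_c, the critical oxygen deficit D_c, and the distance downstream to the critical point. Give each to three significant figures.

t_c = [1/(k_r−k_1)] ln[(k_r/k_1)(1 − D₀(k_r−k_1)/(k_1 L₀))]
= [1/(0.991−0.205)] ln[(0.991/0.205)(1 − 2.49×0.7860/(0.205×38.9))]
= (1/0.7860) ln[4.834 × 0.7546] = 1.272 × ln(3.648) = 1.272 × 1.294 = 1.646 d.
D_c = (k_1/k_r) L₀ e^(−k_1 t_c) = (0.205/0.991) × 38.9 × e^(−0.205×1.646) = 0.2069 × 38.9 × 0.7135 = 5.742 mg/L.
x_c = v t_c = 0.872 m/s × 1.646 d × 86400 s/d = 124000 m ≈ 124 km.

t_c ≈ 1.65 d; D_c ≈ 5.74 mg/L; x_c ≈ 124 km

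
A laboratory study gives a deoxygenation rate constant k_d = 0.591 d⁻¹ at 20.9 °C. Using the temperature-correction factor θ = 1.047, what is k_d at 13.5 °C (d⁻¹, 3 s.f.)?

k_d ≈ 0.421 d⁻¹

k_d(T₂) = k_d(T₁) · θ^(T₂−T₁) = 0.591 × 1.047^(13.5−20.9)
= 0.591 × 1.047^-7.40 = 0.591 × 0.7119 = 0.4207 d⁻¹.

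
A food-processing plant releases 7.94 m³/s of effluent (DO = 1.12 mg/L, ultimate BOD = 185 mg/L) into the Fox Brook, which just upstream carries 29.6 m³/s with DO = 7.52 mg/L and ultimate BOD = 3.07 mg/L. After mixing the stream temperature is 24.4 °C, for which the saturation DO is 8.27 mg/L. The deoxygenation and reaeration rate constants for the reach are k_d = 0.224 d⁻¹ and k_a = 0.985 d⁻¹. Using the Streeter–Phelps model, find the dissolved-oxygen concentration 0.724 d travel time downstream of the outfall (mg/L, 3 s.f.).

DO ≈ 2.83 mg/L

Mixed DO = (29.6×7.52 + 7.94×1.12)/(29.6+7.94) = 231.5/37.54 = 6.166 mg/L.
Mixed L₀ = (29.6×3.07 + 7.94×185)/(37.54) = 1560/37.54 = 41.55 mg/L.
Initial deficit D₀ = C_s − DO₀ = 8.27 − 6.166 = 2.104 mg/L.
D(0.724) = [0.224×41.55/(0.985−0.224)](e^(−0.224×0.724) − e^(−0.985×0.724)) + 2.104 e^(−0.985×0.724)
= 12.23 × (0.8503 − 0.4901) + 2.104 × 0.4901 = 5.436 mg/L.
DO = 8.27 − 5.436 = 2.834 mg/L.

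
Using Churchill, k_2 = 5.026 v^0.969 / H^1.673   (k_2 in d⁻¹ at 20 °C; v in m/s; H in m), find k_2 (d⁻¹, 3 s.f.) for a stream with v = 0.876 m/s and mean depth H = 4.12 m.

k_2 ≈ 0.414 d⁻¹

k_2 = 5.026 × 0.876^0.969 / 4.12^1.673 = 5.026 × 0.8796 / 10.68 = 0.4138 d⁻¹.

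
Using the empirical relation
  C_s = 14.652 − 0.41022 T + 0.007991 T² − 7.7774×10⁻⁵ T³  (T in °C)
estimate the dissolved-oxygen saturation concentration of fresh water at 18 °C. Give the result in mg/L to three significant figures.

C_s ≈ 9.40 mg/L

C_s = 14.652 − 0.41022×18 + 0.007991×18² − 7.7774×10⁻⁵×18³ = 9.404 mg/L.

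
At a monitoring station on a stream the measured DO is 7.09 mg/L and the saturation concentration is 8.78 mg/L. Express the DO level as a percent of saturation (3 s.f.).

% saturation = C/C_s × 100 = 7.09/8.78 × 100 = 80.8 %.

80.8 % saturation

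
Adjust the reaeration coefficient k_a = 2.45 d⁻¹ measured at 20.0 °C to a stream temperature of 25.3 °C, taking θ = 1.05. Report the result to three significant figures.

k_a ≈ 3.17 d⁻¹

k_a(T₂) = k_a(T₁) · θ^(T₂−T₁) = 2.45 × 1.05^(25.3−20.0)
= 2.45 × 1.05^5.30 = 2.45 × 1.295 = 3.173 d⁻¹.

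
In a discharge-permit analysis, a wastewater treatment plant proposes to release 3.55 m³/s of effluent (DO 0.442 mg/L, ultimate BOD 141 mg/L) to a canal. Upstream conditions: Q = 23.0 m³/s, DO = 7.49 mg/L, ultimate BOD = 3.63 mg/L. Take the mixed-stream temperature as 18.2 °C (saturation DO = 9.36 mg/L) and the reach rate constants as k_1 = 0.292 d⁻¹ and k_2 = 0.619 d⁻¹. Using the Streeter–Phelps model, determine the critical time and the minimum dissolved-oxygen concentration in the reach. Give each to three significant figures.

Mixed DO = (23.0×7.49 + 3.55×0.442)/(23.0+3.55) = 173.8/26.55 = 6.548 mg/L.
Mixed L₀ = (23.0×3.63 + 3.55×141)/(26.55) = 584.0/26.55 = 22.00 mg/L.
Initial deficit D₀ = C_s − DO₀ = 9.36 − 6.548 = 2.812 mg/L.
t_c = (1/0.3270) ln[(0.619/0.292)(1 − 2.812×0.3270/(0.292×22.00))] = 3.058 × ln(1.816) = 1.825 d.
D_c = (0.292/0.619) × 22.00 × e^(−0.292×1.825) = 0.4717 × 22.00 × 0.5869 = 6.090 mg/L.
Minimum DO = 9.36 − 6.090 = 3.270 mg/L.

t_c ≈ 1.83 d; minimum DO ≈ 3.27 mg/L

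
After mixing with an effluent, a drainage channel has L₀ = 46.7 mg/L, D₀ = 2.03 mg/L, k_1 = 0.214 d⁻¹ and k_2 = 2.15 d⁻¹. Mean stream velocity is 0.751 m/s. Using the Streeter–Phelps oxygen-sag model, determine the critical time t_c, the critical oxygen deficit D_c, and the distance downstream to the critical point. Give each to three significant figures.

t_c = [1/(k_2−k_1)] ln[(k_2/k_1)(1 − D₀(k_2−k_1)/(k_1 L₀))]
= [1/(2.15−0.214)] ln[(2.15/0.214)(1 − 2.03×1.936/(0.214×46.7))]
= (1/1.936) ln[10.05 × 0.6067] = 0.5165 × ln(6.096) = 0.5165 × 1.808 = 0.9337 d.
D_c = (k_1/k_2) L₀ e^(−k_1 t_c) = (0.214/2.15) × 46.7 × e^(−0.214×0.9337) = 0.09953 × 46.7 × 0.8189 = 3.806 mg/L.
x_c = v t_c = 0.751 m/s × 0.9337 d × 86400 s/d = 60580 m ≈ 60.6 km.

t_c ≈ 0.934 d; D_c ≈ 3.81 mg/L; x_c ≈ 60.6 km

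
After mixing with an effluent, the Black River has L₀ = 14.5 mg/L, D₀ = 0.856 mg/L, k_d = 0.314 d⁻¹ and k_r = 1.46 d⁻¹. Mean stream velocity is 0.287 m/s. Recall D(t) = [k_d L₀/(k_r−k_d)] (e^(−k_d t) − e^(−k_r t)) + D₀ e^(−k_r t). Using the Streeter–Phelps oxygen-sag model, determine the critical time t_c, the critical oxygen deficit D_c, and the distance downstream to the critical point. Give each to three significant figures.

t_c ≈ 1.13 d; D_c ≈ 2.19 mg/L; x_c ≈ 28.0 km

t_c = [1/(k_r−k_d)] ln[(k_r/k_d)(1 − D₀(k_r−k_d)/(k_d L₀))]
= [1/(1.46−0.314)] ln[(1.46/0.314)(1 − 0.856×1.146/(0.314×14.5))]
= (1/1.146) ln[4.650 × 0.7845] = 0.8726 × ln(3.648) = 0.8726 × 1.294 = 1.129 d.
L(t_c) = L₀ e^(−k_d t_c) = 14.5 × 0.7015 = 10.17 mg/L, and at the critical point k_r D_c = k_d L, so D_c = (0.314/1.46) × 10.17 = 2.187 mg/L.
x_c = v t_c = 0.287 m/s × 1.129 d × 86400 s/d = 28000 m ≈ 28.0 km.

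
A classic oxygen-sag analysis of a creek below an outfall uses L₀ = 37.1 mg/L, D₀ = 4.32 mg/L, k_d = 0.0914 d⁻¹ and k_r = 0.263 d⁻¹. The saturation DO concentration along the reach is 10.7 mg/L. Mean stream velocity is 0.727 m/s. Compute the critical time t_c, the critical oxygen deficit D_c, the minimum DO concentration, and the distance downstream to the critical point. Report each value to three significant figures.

At the critical point dD/dt = 0, so k_d L₀ e^(−k_d t) = k_r D. Substituting D(t) from the Streeter–Phelps equation and solving for t gives
t_c = ln[(k_r/k_d)(1 − D₀(k_r−k_d)/(k_d L₀))] / (k_r−k_d).
Here k_r−k_d = 0.1716 d⁻¹ and 1 − D₀(k_r−k_d)/(k_d L₀) = 1 − 4.32×0.1716/(0.0914×37.1) = 0.7814, so
t_c = ln(2.877 × 0.7814) / 0.1716 = 0.8102 / 0.1716 = 4.722 d.
L(t_c) = L₀ e^(−k_d t_c) = 37.1 × 0.6495 = 24.10 mg/L, and at the critical point k_r D_c = k_d L, so D_c = (0.0914/0.263) × 24.10 = 8.374 mg/L.
Minimum DO = C_s − D_c = 10.7 − 8.374 = 2.326 mg/L.
x_c = v t_c = 0.727 m/s × 4.722 d × 86400 s/d = 296600 m ≈ 297 km.

t_c ≈ 4.72 d; D_c ≈ 8.37 mg/L; min DO ≈ 2.33 mg/L; x_c ≈ 297 km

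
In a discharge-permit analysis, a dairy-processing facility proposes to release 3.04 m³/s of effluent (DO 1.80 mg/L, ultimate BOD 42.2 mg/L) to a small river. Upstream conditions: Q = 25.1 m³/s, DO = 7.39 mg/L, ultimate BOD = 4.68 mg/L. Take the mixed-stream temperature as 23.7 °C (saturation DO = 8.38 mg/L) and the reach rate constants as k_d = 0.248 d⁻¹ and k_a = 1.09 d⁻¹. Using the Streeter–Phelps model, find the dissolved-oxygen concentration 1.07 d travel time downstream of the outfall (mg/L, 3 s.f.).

Mixed DO = (25.1×7.39 + 3.04×1.80)/(25.1+3.04) = 191.0/28.14 = 6.786 mg/L.
Mixed L₀ = (25.1×4.68 + 3.04×42.2)/(28.14) = 245.8/28.14 = 8.733 mg/L.
Initial deficit D₀ = C_s − DO₀ = 8.38 − 6.786 = 1.594 mg/L.
D(1.07) = [0.248×8.733/(1.09−0.248)](e^(−0.248×1.07) − e^(−1.09×1.07)) + 1.594 e^(−1.09×1.07)
= 2.572 × (0.7669 − 0.3115) + 1.594 × 0.3115 = 1.668 mg/L.
DO = 8.38 − 1.668 = 6.712 mg/L.

DO ≈ 6.71 mg/L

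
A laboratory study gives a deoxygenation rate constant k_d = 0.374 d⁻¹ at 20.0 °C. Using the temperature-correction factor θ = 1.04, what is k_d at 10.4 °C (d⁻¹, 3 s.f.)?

k_d(T₂) = k_d(T₁) · θ^(T₂−T₁) = 0.374 × 1.04^(10.4−20.0)
= 0.374 × 1.04^-9.60 = 0.374 × 0.6862 = 0.2567 d⁻¹.

k_d ≈ 0.257 d⁻¹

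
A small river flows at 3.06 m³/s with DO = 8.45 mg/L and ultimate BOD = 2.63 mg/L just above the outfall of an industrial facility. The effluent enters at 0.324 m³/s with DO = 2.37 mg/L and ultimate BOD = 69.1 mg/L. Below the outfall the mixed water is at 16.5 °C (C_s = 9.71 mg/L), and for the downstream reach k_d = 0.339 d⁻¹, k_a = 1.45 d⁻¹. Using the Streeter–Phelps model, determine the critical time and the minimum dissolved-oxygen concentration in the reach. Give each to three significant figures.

t_c ≈ 0.307 d; minimum DO ≈ 7.81 mg/L

Mixed DO = (3.06×8.45 + 0.324×2.37)/(3.06+0.324) = 26.62/3.384 = 7.868 mg/L.
Mixed L₀ = (3.06×2.63 + 0.324×69.1)/(3.384) = 30.44/3.384 = 8.994 mg/L.
Initial deficit D₀ = C_s − DO₀ = 9.71 − 7.868 = 1.842 mg/L.
t_c = (1/1.111) ln[(1.45/0.339)(1 − 1.842×1.111/(0.339×8.994))] = 0.9001 × ln(1.406) = 0.3068 d.
D_c = (0.339/1.45) × 8.994 × e^(−0.339×0.3068) = 0.2338 × 8.994 × 0.9012 = 1.895 mg/L.
Minimum DO = 9.71 − 1.895 = 7.815 mg/L.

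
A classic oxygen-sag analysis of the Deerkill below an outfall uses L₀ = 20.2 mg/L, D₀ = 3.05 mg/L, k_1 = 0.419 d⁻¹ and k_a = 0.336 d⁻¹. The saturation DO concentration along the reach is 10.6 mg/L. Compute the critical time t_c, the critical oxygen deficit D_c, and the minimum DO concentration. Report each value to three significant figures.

t_c = [1/(k_a−k_1)] ln[(k_a/k_1)(1 − D₀(k_a−k_1)/(k_1 L₀))]
= [1/(0.336−0.419)] ln[(0.336/0.419)(1 − 3.05×-0.08300/(0.419×20.2))]
= (1/-0.08300) ln[0.8019 × 1.030] = -12.05 × ln(0.8259) = -12.05 × -0.1913 = 2.305 d.
D_c = (k_1/k_a) L₀ e^(−k_1 t_c) = (0.419/0.336) × 20.2 × e^(−0.419×2.305) = 1.247 × 20.2 × 0.3807 = 9.591 mg/L.
Minimum DO = C_s − D_c = 10.6 − 9.591 = 1.009 mg/L.

t_c ≈ 2.30 d; D_c ≈ 9.59 mg/L; min DO ≈ 1.01 mg/L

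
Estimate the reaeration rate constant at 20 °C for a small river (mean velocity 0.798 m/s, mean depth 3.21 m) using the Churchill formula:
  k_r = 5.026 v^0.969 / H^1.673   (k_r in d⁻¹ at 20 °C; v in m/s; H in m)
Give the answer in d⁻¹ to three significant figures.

k_r ≈ 0.574 d⁻¹

k_r = 5.026 × 0.798^0.969 / 3.21^1.673 = 5.026 × 0.8036 / 7.037 = 0.5740 d⁻¹.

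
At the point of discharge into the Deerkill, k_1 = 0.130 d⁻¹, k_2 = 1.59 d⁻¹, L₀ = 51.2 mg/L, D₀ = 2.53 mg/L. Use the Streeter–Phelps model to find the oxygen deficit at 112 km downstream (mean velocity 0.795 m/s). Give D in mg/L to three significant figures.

D ≈ 3.54 mg/L

Travel time t = x/v = 112 km / (0.795 m/s) = 112000 m / 0.795 m/s = 140900 s = 1.631 d.
k_1 L₀/(k_2−k_1) = 0.130×51.2/(1.59−0.130) = 6.656/1.460 = 4.559 mg/L.
e^(−k_1 t) = e^(−0.130×1.631) = 0.8090; e^(−k_2 t) = e^(−1.59×1.631) = 0.07483.
D = 4.559 × (0.8090 − 0.07483) + 2.53 × 0.07483 = 3.347 + 0.1893 = 3.536 mg/L.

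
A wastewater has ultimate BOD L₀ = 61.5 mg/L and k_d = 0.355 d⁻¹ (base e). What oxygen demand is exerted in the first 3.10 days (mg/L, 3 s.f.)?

y_t = L₀(1 − e^(−k_d t)) = 61.5 × (1 − e^(−0.355×3.10))
= 61.5 × (1 − 0.3327) = 61.5 × 0.6673 = 41.04 mg/L.

y ≈ 41.0 mg/L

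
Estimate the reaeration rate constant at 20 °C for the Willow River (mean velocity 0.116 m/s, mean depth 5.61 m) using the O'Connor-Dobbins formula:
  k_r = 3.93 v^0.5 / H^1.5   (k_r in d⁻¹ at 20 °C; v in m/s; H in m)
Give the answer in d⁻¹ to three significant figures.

k_r ≈ 0.101 d⁻¹

k_r = 3.93 × 0.116^0.5 / 5.61^1.5 = 3.93 × 0.3406 / 13.29 = 0.1007 d⁻¹.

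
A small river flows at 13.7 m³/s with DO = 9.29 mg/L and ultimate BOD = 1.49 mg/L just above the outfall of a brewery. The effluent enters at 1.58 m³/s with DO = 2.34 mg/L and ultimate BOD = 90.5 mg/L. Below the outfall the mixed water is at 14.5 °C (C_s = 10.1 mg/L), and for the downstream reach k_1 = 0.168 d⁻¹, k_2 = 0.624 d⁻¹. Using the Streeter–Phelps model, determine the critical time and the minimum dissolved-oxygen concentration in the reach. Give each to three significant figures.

t_c ≈ 1.80 d; minimum DO ≈ 7.97 mg/L

Mixed DO = (13.7×9.29 + 1.58×2.34)/(13.7+1.58) = 131.0/15.28 = 8.571 mg/L.
Mixed L₀ = (13.7×1.49 + 1.58×90.5)/(15.28) = 163.4/15.28 = 10.69 mg/L.
Initial deficit D₀ = C_s − DO₀ = 10.1 − 8.571 = 1.529 mg/L.
t_c = (1/0.4560) ln[(0.624/0.168)(1 − 1.529×0.4560/(0.168×10.69))] = 2.193 × ln(2.273) = 1.801 d.
D_c = (0.168/0.624) × 10.69 × e^(−0.168×1.801) = 0.2692 × 10.69 × 0.7389 = 2.128 mg/L.
Minimum DO = 10.1 − 2.128 = 7.972 mg/L.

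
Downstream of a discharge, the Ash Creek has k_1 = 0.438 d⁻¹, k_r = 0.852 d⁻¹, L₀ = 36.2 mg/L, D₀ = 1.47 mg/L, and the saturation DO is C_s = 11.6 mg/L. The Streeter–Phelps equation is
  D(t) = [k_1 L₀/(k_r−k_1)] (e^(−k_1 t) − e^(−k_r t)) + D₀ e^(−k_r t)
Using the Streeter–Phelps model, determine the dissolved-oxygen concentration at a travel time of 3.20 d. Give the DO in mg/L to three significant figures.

k_1 L₀/(k_r−k_1) = 0.438×36.2/(0.852−0.438) = 15.86/0.4140 = 38.30 mg/L.
e^(−k_1 t) = e^(−0.438×3.200) = 0.2462; e^(−k_r t) = e^(−0.852×3.200) = 0.06545.
D = 38.30 × (0.2462 − 0.06545) + 1.47 × 0.06545 = 6.922 + 0.09622 = 7.019 mg/L.
DO = C_s − D = 11.6 − 7.019 = 4.581 mg/L.

DO ≈ 4.58 mg/L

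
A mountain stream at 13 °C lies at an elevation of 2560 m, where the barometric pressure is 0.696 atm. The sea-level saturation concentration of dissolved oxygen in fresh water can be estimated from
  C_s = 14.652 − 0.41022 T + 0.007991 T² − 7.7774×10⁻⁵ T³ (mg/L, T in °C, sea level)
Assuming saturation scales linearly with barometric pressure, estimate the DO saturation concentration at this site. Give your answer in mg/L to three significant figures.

At sea level: C_s = 14.652 − 0.41022×13 + 0.007991×13² − 7.7774×10⁻⁵×13³ = 10.50 mg/L.
Pressure correction: C_s' = 10.50 × 0.696 = 7.307 mg/L.

C_s ≈ 7.31 mg/L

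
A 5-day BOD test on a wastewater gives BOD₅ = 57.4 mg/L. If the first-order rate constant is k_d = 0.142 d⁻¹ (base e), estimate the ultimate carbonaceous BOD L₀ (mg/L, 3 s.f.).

BOD₅ = L₀(1 − e^(−5k_d)) ⇒ L₀ = BOD₅ / (1 − e^(−5×0.142))
= 57.4 / (1 − 0.4916) = 57.4 / 0.5084 = 112.9 mg/L.

L₀ ≈ 113 mg/L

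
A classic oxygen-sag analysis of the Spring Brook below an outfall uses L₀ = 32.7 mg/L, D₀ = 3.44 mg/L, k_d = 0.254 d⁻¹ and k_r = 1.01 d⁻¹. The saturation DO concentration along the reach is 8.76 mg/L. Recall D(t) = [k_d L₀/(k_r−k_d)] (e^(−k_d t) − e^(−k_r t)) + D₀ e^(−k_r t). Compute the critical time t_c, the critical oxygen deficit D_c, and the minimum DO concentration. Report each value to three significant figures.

t_c ≈ 1.33 d; D_c ≈ 5.87 mg/L; min DO ≈ 2.89 mg/L

With k_r/k_d = 3.976 and 1 − D₀(k_r−k_d)/(k_d L₀) = 0.6869,
t_c = ln(3.976 × 0.6869) / (1.01 − 0.254) = ln(2.731) / 0.7560 = 1.005/0.7560 = 1.329 d.
D_c = (k_d/k_r) L₀ e^(−k_d t_c) = (0.254/1.01) × 32.7 × e^(−0.254×1.329) = 0.2515 × 32.7 × 0.7135 = 5.867 mg/L.
Minimum DO = C_s − D_c = 8.76 − 5.867 = 2.893 mg/L.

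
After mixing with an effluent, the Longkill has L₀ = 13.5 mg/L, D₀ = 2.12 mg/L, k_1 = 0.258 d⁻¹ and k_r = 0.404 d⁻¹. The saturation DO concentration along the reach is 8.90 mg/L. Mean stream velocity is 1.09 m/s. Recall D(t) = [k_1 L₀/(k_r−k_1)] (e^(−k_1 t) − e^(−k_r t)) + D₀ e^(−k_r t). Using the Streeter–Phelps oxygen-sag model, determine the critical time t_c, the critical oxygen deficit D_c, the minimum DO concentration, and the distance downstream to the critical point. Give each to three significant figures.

At the critical point dD/dt = 0, so k_1 L₀ e^(−k_1 t) = k_r D. Substituting D(t) from the Streeter–Phelps equation and solving for t gives
t_c = ln[(k_r/k_1)(1 − D₀(k_r−k_1)/(k_1 L₀))] / (k_r−k_1).
Here k_r−k_1 = 0.1460 d⁻¹ and 1 − D₀(k_r−k_1)/(k_1 L₀) = 1 − 2.12×0.1460/(0.258×13.5) = 0.9111, so
t_c = ln(1.566 × 0.9111) / 0.1460 = 0.3554 / 0.1460 = 2.434 d.
D_c = (k_1/k_r) L₀ e^(−k_1 t_c) = (0.258/0.404) × 13.5 × e^(−0.258×2.434) = 0.6386 × 13.5 × 0.5336 = 4.601 mg/L.
Minimum DO = C_s − D_c = 8.90 − 4.601 = 4.299 mg/L.
x_c = v t_c = 1.09 m/s × 2.434 d × 86400 s/d = 229200 m ≈ 229 km.

t_c ≈ 2.43 d; D_c ≈ 4.60 mg/L; min DO ≈ 4.30 mg/L; x_c ≈ 229 km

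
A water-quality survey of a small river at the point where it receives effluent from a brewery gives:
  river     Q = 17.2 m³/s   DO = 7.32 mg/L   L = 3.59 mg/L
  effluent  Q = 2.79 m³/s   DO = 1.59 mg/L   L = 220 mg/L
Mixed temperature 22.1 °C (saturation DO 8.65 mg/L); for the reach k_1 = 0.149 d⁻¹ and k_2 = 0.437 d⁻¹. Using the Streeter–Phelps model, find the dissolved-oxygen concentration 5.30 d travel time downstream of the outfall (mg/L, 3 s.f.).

Mixed DO = (17.2×7.32 + 2.79×1.59)/(17.2+2.79) = 130.3/19.99 = 6.520 mg/L.
Mixed L₀ = (17.2×3.59 + 2.79×220)/(19.99) = 675.5/19.99 = 33.79 mg/L.
Initial deficit D₀ = C_s − DO₀ = 8.65 − 6.520 = 2.130 mg/L.
D(5.30) = [0.149×33.79/(0.437−0.149)](e^(−0.149×5.30) − e^(−0.437×5.30)) + 2.130 e^(−0.437×5.30)
= 17.48 × (0.4540 − 0.09866) + 2.130 × 0.09866 = 6.423 mg/L.
DO = 8.65 − 6.423 = 2.227 mg/L.

DO ≈ 2.23 mg/L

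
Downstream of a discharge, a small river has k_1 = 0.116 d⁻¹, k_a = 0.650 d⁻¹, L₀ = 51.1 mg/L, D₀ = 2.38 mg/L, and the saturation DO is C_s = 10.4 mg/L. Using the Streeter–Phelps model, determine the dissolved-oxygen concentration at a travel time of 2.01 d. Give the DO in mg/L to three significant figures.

k_1 L₀/(k_a−k_1) = 0.116×51.1/(0.650−0.116) = 5.928/0.5340 = 11.10 mg/L.
e^(−k_1 t) = e^(−0.116×2.010) = 0.7920; e^(−k_a t) = e^(−0.650×2.010) = 0.2708.
D = 11.10 × (0.7920 − 0.2708) + 2.38 × 0.2708 = 5.786 + 0.6444 = 6.431 mg/L.
DO = C_s − D = 10.4 − 6.431 = 3.969 mg/L.

DO ≈ 3.97 mg/L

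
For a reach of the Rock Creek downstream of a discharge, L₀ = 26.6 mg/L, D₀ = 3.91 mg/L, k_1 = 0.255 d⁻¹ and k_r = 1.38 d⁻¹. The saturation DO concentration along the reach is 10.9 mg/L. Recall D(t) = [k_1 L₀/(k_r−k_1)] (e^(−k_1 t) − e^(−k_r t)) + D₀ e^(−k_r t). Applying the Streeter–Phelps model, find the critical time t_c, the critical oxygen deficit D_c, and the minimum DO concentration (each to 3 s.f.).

t_c = [1/(k_r−k_1)] ln[(k_r/k_1)(1 − D₀(k_r−k_1)/(k_1 L₀))]
= [1/(1.38−0.255)] ln[(1.38/0.255)(1 − 3.91×1.125/(0.255×26.6))]
= (1/1.125) ln[5.412 × 0.3515] = 0.8889 × ln(1.902) = 0.8889 × 0.6430 = 0.5716 d.
L(t_c) = L₀ e^(−k_1 t_c) = 26.6 × 0.8644 = 22.99 mg/L, and at the critical point k_r D_c = k_1 L, so D_c = (0.255/1.38) × 22.99 = 4.249 mg/L.
Minimum DO = C_s − D_c = 10.9 − 4.249 = 6.651 mg/L.

t_c ≈ 0.572 d; D_c ≈ 4.25 mg/L; min DO ≈ 6.65 mg/L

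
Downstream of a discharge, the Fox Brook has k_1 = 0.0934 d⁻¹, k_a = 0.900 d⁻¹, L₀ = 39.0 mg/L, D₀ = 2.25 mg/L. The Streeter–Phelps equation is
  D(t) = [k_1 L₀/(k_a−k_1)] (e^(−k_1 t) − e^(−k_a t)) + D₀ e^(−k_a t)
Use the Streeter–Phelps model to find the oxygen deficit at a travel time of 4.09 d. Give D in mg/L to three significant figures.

D ≈ 3.03 mg/L

k_1 L₀/(k_a−k_1) = 0.0934×39.0/(0.900−0.0934) = 3.643/0.8066 = 4.516 mg/L.
e^(−k_1 t) = e^(−0.0934×4.090) = 0.6825; e^(−k_a t) = e^(−0.900×4.090) = 0.02520.
D = 4.516 × (0.6825 − 0.02520) + 2.25 × 0.02520 = 2.968 + 0.05669 = 3.025 mg/L.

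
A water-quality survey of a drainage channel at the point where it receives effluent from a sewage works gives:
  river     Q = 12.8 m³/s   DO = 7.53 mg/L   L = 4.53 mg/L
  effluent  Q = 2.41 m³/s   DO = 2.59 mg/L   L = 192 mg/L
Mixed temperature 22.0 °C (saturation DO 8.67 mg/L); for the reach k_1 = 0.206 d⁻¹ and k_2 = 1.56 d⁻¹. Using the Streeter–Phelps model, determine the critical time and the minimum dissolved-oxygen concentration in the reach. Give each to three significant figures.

Mixed DO = (12.8×7.53 + 2.41×2.59)/(12.8+2.41) = 102.6/15.21 = 6.747 mg/L.
Mixed L₀ = (12.8×4.53 + 2.41×192)/(15.21) = 520.7/15.21 = 34.23 mg/L.
Initial deficit D₀ = C_s − DO₀ = 8.67 − 6.747 = 1.923 mg/L.
t_c = (1/1.354) ln[(1.56/0.206)(1 − 1.923×1.354/(0.206×34.23))] = 0.7386 × ln(4.777) = 1.155 d.
D_c = (0.206/1.56) × 34.23 × e^(−0.206×1.155) = 0.1321 × 34.23 × 0.7883 = 3.563 mg/L.
Minimum DO = 8.67 − 3.563 = 5.107 mg/L.

t_c ≈ 1.15 d; minimum DO ≈ 5.11 mg/L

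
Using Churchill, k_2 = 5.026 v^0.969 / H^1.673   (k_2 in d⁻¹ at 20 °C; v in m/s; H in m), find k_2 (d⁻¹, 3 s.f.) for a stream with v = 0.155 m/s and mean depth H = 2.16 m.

k_2 = 5.026 × 0.155^0.969 / 2.16^1.673 = 5.026 × 0.1642 / 3.627 = 0.2276 d⁻¹.

k_2 ≈ 0.228 d⁻¹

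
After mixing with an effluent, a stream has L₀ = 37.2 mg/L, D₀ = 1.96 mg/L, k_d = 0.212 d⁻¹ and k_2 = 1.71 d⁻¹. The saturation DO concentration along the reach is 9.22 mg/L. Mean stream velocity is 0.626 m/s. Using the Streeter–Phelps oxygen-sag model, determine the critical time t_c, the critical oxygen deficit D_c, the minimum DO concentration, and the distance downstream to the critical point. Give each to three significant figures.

t_c = [1/(k_2−k_d)] ln[(k_2/k_d)(1 − D₀(k_2−k_d)/(k_d L₀))]
= [1/(1.71−0.212)] ln[(1.71/0.212)(1 − 1.96×1.498/(0.212×37.2))]
= (1/1.498) ln[8.066 × 0.6277] = 0.6676 × ln(5.063) = 0.6676 × 1.622 = 1.083 d.
L(t_c) = L₀ e^(−k_d t_c) = 37.2 × 0.7949 = 29.57 mg/L, and at the critical point k_2 D_c = k_d L, so D_c = (0.212/1.71) × 29.57 = 3.666 mg/L.
Minimum DO = C_s − D_c = 9.22 − 3.666 = 5.554 mg/L.
x_c = v t_c = 0.626 m/s × 1.083 d × 86400 s/d = 58560 m ≈ 58.6 km.

t_c ≈ 1.08 d; D_c ≈ 3.67 mg/L; min DO ≈ 5.55 mg/L; x_c ≈ 58.6 km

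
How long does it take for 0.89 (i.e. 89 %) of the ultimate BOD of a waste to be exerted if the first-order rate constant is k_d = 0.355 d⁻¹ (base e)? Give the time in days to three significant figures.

y/L₀ = 1 − e^(−k_d t) = 0.89 ⇒ e^(−k_d t) = 0.110
t = −ln(0.110) / 0.355 = 2.207 / 0.355 = 6.218 d.

t ≈ 6.22 d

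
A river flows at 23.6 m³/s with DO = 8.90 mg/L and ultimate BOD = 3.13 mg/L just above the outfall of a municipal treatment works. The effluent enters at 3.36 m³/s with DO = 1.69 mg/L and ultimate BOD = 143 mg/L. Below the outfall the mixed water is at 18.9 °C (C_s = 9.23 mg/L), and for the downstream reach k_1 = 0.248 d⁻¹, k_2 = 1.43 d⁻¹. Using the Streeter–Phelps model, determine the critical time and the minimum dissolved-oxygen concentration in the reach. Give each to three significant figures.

t_c ≈ 1.20 d; minimum DO ≈ 6.58 mg/L

Mixed DO = (23.6×8.90 + 3.36×1.69)/(23.6+3.36) = 215.7/26.96 = 8.001 mg/L.
Mixed L₀ = (23.6×3.13 + 3.36×143)/(26.96) = 554.3/26.96 = 20.56 mg/L.
Initial deficit D₀ = C_s − DO₀ = 9.23 − 8.001 = 1.229 mg/L.
t_c = (1/1.182) ln[(1.43/0.248)(1 − 1.229×1.182/(0.248×20.56))] = 0.8460 × ln(4.124) = 1.199 d.
D_c = (0.248/1.43) × 20.56 × e^(−0.248×1.199) = 0.1734 × 20.56 × 0.7428 = 2.649 mg/L.
Minimum DO = 9.23 − 2.649 = 6.581 mg/L.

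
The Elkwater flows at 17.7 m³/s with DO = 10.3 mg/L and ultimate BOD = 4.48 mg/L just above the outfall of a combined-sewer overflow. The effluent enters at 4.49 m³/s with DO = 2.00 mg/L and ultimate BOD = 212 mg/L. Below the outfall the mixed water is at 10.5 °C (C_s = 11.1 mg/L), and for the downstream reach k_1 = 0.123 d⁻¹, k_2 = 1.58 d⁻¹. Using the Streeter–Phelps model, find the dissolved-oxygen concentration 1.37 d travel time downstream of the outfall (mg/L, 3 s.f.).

DO ≈ 7.95 mg/L

Mixed DO = (17.7×10.3 + 4.49×2.00)/(17.7+4.49) = 191.3/22.19 = 8.621 mg/L.
Mixed L₀ = (17.7×4.48 + 4.49×212)/(22.19) = 1031/22.19 = 46.47 mg/L.
Initial deficit D₀ = C_s − DO₀ = 11.1 − 8.621 = 2.479 mg/L.
D(1.37) = [0.123×46.47/(1.58−0.123)](e^(−0.123×1.37) − e^(−1.58×1.37)) + 2.479 e^(−1.58×1.37)
= 3.923 × (0.8449 − 0.1148) + 2.479 × 0.1148 = 3.149 mg/L.
DO = 11.1 − 3.149 = 7.951 mg/L.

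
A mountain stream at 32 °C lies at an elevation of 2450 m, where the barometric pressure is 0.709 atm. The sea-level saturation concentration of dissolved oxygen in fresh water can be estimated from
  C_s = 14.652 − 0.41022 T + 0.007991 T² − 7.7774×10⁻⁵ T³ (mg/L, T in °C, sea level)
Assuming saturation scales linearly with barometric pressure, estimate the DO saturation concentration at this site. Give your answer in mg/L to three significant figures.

At sea level: C_s = 14.652 − 0.41022×32 + 0.007991×32² − 7.7774×10⁻⁵×32³ = 7.159 mg/L.
Pressure correction: C_s' = 7.159 × 0.709 = 5.076 mg/L.

C_s ≈ 5.08 mg/L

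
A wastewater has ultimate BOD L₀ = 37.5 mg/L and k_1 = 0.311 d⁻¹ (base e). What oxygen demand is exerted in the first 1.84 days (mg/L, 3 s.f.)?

y_t = L₀(1 − e^(−k_1 t)) = 37.5 × (1 − e^(−0.311×1.84))
= 37.5 × (1 − 0.5643) = 37.5 × 0.4357 = 16.34 mg/L.

y ≈ 16.3 mg/L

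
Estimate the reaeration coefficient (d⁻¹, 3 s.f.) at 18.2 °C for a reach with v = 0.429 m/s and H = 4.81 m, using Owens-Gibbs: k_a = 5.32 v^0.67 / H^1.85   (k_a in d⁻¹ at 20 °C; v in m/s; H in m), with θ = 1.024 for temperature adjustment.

k_a ≈ 0.158 d⁻¹

k_a(20) = 5.32 × 0.429^0.67 / 4.81^1.85 = 5.32 × 0.5672 / 18.28 = 0.1651 d⁻¹.
k_a(18.2) = 0.1651 × 1.024^(18.2−20) = 0.1651 × 0.9582 = 0.1582 d⁻¹.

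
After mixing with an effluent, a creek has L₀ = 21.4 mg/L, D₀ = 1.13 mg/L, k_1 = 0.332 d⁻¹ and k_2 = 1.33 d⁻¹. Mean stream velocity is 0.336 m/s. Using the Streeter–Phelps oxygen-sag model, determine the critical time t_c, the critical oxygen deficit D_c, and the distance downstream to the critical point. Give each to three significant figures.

t_c ≈ 1.22 d; D_c ≈ 3.57 mg/L; x_c ≈ 35.3 km

With k_2/k_1 = 4.006 and 1 − D₀(k_2−k_1)/(k_1 L₀) = 0.8413,
t_c = ln(4.006 × 0.8413) / (1.33 − 0.332) = ln(3.370) / 0.9980 = 1.215/0.9980 = 1.217 d.
L(t_c) = L₀ e^(−k_1 t_c) = 21.4 × 0.6675 = 14.29 mg/L, and at the critical point k_2 D_c = k_1 L, so D_c = (0.332/1.33) × 14.29 = 3.566 mg/L.
x_c = v t_c = 0.336 m/s × 1.217 d × 86400 s/d = 35340 m ≈ 35.3 km.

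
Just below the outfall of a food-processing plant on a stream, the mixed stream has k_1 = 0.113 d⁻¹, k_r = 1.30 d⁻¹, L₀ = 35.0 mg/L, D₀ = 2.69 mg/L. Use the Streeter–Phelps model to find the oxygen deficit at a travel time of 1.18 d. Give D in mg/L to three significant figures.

k_1 L₀/(k_r−k_1) = 0.113×35.0/(1.30−0.113) = 3.955/1.187 = 3.332 mg/L.
e^(−k_1 t) = e^(−0.113×1.180) = 0.8752; e^(−k_r t) = e^(−1.30×1.180) = 0.2157.
D = 3.332 × (0.8752 − 0.2157) + 2.69 × 0.2157 = 2.197 + 0.5802 = 2.778 mg/L.

D ≈ 2.78 mg/L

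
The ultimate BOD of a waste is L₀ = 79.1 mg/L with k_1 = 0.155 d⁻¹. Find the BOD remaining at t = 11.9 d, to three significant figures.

L ≈ 12.5 mg/L

L_t = L₀ e^(−k_1 t) = 79.1 × e^(−0.155×11.9) = 79.1 × 0.1581 = 12.51 mg/L.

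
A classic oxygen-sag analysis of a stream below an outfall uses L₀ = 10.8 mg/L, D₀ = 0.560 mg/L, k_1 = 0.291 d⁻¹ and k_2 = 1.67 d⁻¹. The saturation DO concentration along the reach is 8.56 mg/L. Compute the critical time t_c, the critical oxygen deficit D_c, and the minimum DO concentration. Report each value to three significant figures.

t_c ≈ 1.06 d; D_c ≈ 1.38 mg/L; min DO ≈ 7.18 mg/L

At the critical point dD/dt = 0, so k_1 L₀ e^(−k_1 t) = k_2 D. Substituting D(t) from the Streeter–Phelps equation and solving for t gives
t_c = ln[(k_2/k_1)(1 − D₀(k_2−k_1)/(k_1 L₀))] / (k_2−k_1).
Here k_2−k_1 = 1.379 d⁻¹ and 1 − D₀(k_2−k_1)/(k_1 L₀) = 1 − 0.560×1.379/(0.291×10.8) = 0.7543, so
t_c = ln(5.739 × 0.7543) / 1.379 = 1.465 / 1.379 = 1.063 d.
D_c = (k_1/k_2) L₀ e^(−k_1 t_c) = (0.291/1.67) × 10.8 × e^(−0.291×1.063) = 0.1743 × 10.8 × 0.7340 = 1.381 mg/L.
Minimum DO = C_s − D_c = 8.56 − 1.381 = 7.179 mg/L.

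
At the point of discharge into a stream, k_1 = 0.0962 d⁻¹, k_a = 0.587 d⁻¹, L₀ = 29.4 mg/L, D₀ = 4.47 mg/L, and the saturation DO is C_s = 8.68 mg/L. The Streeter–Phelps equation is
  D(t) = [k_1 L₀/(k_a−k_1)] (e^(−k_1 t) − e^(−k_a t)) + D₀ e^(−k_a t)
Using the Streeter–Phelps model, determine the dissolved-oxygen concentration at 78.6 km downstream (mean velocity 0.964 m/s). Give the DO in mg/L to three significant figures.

DO ≈ 4.16 mg/L

Travel time t = x/v = 78.6 km / (0.964 m/s) = 78600 m / 0.964 m/s = 81540 s = 0.9437 d.
k_1 L₀/(k_a−k_1) = 0.0962×29.4/(0.587−0.0962) = 2.828/0.4908 = 5.763 mg/L.
e^(−k_1 t) = e^(−0.0962×0.9437) = 0.9132; e^(−k_a t) = e^(−0.587×0.9437) = 0.5747.
D = 5.763 × (0.9132 − 0.5747) + 4.47 × 0.5747 = 1.951 + 2.569 = 4.520 mg/L.
DO = C_s − D = 8.68 − 4.520 = 4.160 mg/L.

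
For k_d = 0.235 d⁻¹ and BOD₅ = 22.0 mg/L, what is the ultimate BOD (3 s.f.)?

BOD₅ = L₀(1 − e^(−5k_d)) ⇒ L₀ = BOD₅ / (1 − e^(−5×0.235))
= 22.0 / (1 − 0.3088) = 22.0 / 0.6912 = 31.83 mg/L.

L₀ ≈ 31.8 mg/L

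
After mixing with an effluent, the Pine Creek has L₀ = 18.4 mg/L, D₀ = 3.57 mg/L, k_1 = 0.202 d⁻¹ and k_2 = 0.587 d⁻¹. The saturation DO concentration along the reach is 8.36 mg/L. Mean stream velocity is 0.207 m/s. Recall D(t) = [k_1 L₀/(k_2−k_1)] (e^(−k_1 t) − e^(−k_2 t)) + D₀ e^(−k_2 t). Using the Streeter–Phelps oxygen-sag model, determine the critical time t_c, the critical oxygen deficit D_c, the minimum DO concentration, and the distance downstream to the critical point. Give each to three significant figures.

t_c = [1/(k_2−k_1)] ln[(k_2/k_1)(1 − D₀(k_2−k_1)/(k_1 L₀))]
= [1/(0.587−0.202)] ln[(0.587/0.202)(1 − 3.57×0.3850/(0.202×18.4))]
= (1/0.3850) ln[2.906 × 0.6302] = 2.597 × ln(1.831) = 2.597 × 0.6050 = 1.572 d.
L(t_c) = L₀ e^(−k_1 t_c) = 18.4 × 0.7280 = 13.40 mg/L, and at the critical point k_2 D_c = k_1 L, so D_c = (0.202/0.587) × 13.40 = 4.610 mg/L.
Minimum DO = C_s − D_c = 8.36 − 4.610 = 3.750 mg/L.
x_c = v t_c = 0.207 m/s × 1.572 d × 86400 s/d = 28110 m ≈ 28.1 km.

t_c ≈ 1.57 d; D_c ≈ 4.61 mg/L; min DO ≈ 3.75 mg/L; x_c ≈ 28.1 km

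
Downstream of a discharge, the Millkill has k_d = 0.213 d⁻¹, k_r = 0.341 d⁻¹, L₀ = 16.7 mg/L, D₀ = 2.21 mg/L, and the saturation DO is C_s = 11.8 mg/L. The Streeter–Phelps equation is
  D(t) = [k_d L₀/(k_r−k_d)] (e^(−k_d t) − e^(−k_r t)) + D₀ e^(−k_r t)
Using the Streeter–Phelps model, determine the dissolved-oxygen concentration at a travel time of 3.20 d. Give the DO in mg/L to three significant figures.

k_d L₀/(k_r−k_d) = 0.213×16.7/(0.341−0.213) = 3.557/0.1280 = 27.79 mg/L.
e^(−k_d t) = e^(−0.213×3.200) = 0.5058; e^(−k_r t) = e^(−0.341×3.200) = 0.3358.
D = 27.79 × (0.5058 − 0.3358) + 2.21 × 0.3358 = 4.724 + 0.7421 = 5.466 mg/L.
DO = C_s − D = 11.8 − 5.466 = 6.334 mg/L.

DO ≈ 6.33 mg/L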